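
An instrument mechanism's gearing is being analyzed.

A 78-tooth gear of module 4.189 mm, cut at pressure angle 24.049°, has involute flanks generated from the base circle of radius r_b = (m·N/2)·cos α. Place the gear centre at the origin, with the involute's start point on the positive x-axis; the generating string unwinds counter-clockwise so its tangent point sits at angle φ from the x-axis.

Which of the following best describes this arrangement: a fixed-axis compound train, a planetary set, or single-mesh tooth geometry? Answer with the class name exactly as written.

class = single-mesh tooth geometry [base-circle involute, m = 4.189, 78T]
classification: single-mesh tooth geometry

single-mesh tooth geometry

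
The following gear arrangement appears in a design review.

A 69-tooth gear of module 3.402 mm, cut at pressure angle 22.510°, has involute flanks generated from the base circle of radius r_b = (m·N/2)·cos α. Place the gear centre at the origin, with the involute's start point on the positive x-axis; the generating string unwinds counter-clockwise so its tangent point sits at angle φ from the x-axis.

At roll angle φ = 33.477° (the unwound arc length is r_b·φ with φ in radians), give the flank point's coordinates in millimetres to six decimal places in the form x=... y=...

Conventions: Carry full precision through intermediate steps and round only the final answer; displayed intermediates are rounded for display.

x=125.384910 y=6.966080

topology: single-mesh involute geometry — m = 3.402, N = 69
pitch radius r_p = m·N/2 = 3.402·69/2 = 117.369000
base radius r_b = r_p·cos α = 117.369000·cos 22.510° = 108.426976
roll angle φ = 33.477° = 0.58428387 rad
x = r_b·(cos φ + φ·sin φ) = 125.384910
y = r_b·(sin φ − φ·cos φ) = 6.966080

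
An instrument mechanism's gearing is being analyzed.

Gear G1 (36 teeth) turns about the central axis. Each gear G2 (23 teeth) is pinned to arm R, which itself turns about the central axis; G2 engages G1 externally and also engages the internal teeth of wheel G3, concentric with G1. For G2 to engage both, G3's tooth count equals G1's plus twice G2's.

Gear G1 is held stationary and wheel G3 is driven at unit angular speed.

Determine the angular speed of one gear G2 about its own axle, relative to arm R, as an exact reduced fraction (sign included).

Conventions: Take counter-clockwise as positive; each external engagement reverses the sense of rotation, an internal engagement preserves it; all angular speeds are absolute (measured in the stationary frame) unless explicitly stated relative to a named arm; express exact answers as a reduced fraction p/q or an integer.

recognized (axles ride arm R): planetary set, 36/23/82 teeth
ring teeth: 36 + 2·23 = 82
36(ω_sun−ω_arm) = −82(ω_ring−ω_arm),  ω_sun = 0, ω_ring = 1
36(0−ω_arm) = −82(1−ω_arm)  ⇒  118·ω_arm = 82  ⇒  ω_arm = 41/59
sun–planet mesh: 36·(0−41/59) = −23·(ω_p−ω_arm)  ⇒  ω_p−ω_arm = 1476/1357
exact speed ratio = 1476/1357

1476/1357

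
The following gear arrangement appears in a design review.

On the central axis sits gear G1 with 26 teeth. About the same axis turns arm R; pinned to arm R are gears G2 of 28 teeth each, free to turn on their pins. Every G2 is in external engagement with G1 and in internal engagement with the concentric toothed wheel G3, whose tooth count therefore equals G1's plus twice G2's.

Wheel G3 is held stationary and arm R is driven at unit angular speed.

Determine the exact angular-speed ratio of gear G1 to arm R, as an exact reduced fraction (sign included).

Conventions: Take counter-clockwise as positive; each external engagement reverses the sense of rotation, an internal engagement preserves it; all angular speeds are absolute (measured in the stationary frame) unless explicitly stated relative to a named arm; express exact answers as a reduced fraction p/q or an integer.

54/13

topology: planetary set — G1 26T / G2 28T / G3 82T, arm = carrier (Willis)
ring teeth: 26 + 2·28 = 82
26(ω_sun−ω_arm) = −82(ω_ring−ω_arm),  ω_ring = 0, ω_arm = 1
ω_sun = 1 − (82/26)(0−1) = 54/13
ω_out/ω_in = 54/13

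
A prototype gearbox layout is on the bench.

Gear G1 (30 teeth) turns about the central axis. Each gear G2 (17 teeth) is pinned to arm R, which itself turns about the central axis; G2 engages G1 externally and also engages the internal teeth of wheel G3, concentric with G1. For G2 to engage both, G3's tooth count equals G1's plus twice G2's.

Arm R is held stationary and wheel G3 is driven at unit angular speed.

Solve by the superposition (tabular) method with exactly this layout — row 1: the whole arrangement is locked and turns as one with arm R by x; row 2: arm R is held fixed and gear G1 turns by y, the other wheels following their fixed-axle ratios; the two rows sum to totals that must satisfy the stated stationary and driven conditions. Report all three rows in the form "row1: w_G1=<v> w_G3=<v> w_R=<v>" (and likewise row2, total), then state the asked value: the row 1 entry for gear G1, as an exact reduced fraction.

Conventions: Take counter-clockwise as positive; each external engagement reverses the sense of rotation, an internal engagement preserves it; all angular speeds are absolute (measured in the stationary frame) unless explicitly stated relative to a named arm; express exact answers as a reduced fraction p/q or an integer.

row1: w_G1=0 w_G3=0 w_R=0
row2: w_G1=-32/15 w_G3=1 w_R=0
total: w_G1=-32/15 w_G3=1 w_R=0
asked value: 0

class = planetary set [G3 = 30+2·17 = 64; Willis about the carrier]
row 1 (train locked, turned with arm): all members turn x
row 2: sun turns y, ring = −(30/64)·y, arm 0
boundary: total ω_arm = x = 0 and total ω_ring = x − (30/64)·y = 1  ⇒  y = -32/15, x = 0
row 2 ring = −(30/64)·(-32/15) = 1
totals (row 1 + row 2): sun 0 + (-32/15) = -32/15, ring 0 + 1 = 1, arm 0 + 0 = 0
asked cell (row1, sun) = 0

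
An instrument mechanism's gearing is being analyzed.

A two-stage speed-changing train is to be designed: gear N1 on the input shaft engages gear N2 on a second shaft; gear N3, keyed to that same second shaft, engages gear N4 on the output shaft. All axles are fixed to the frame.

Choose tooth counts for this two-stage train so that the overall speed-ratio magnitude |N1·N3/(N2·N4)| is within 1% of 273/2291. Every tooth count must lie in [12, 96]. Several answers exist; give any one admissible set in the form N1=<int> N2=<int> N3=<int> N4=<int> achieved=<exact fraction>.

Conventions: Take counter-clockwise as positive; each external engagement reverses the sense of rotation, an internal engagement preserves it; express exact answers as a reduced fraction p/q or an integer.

N1=13 N2=29 N3=21 N4=79 achieved=273/2291

topology: fixed-axis compound train — 2 stages, target 273/2291
target = 273/2291 in lowest terms: an exact hit needs N1·N3 = k·273 and N2·N4 = k·2291 for one integer k, every count in [12, 96]; additionally prefer no 1:1 stage (N1 ≠ N2, N3 ≠ N4)
k = 1: N1·N3 = 273 = 13·21, N2·N4 = 2291 = 29·79
achieved = 13·21/(29·79) = 273/2291; |achieved − target| = 0 ≤ 273/229100 ✓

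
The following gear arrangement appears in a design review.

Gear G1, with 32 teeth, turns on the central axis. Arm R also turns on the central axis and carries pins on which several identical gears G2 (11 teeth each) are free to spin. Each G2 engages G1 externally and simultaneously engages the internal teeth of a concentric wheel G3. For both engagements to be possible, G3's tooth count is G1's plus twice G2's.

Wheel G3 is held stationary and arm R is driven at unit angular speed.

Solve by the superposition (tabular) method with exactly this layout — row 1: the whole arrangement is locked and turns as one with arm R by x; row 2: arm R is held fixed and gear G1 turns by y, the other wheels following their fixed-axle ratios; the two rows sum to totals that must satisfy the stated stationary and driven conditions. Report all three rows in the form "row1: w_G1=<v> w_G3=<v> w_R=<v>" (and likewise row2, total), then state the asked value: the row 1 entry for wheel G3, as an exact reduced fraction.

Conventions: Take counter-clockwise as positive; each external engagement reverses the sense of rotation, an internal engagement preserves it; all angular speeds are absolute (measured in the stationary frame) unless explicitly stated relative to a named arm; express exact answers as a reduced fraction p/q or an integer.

recognized (axles ride arm R): planetary set, 32/11/54 teeth
row 1 (train locked, turned with arm): all members turn x
superposition row 2 [arm held]: sun y, ring −(32/54)·y, arm 0
boundary: total ω_ring = x − (32/54)·y = 0 and total ω_arm = x = 1  ⇒  y = 27/16, x = 1
row 2 ring = −(32/54)·27/16 = -1
totals (row 1 + row 2): sun 1 + 27/16 = 43/16, ring 1 + (-1) = 0, arm 1 + 0 = 1
asked cell (row1, ring) = 1

row1: w_G1=1 w_G3=1 w_R=1
row2: w_G1=27/16 w_G3=-1 w_R=0
total: w_G1=43/16 w_G3=0 w_R=1
asked value: 1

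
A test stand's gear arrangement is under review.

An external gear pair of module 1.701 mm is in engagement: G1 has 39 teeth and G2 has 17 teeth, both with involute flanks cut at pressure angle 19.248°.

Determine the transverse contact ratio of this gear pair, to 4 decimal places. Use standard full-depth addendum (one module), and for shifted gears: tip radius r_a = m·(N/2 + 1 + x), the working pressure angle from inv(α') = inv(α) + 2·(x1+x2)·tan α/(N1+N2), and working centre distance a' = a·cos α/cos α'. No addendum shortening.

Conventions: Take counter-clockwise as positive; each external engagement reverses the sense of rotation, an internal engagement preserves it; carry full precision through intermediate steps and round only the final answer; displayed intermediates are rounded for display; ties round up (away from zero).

topology: single-mesh involute geometry — m = 1.701, 39T/17T pair
base radii: r_b1 = 31.315342, r_b2 = 13.650277
tip radii: r_a1 = 34.870500, r_a2 = 16.159500
no profile shift: α' = α, a' = a
action lengths: √(r_a1²−r_b1²) = 15.339527, √(r_a2²−r_b2²) = 8.648663
base pitch p_b = π·m·cos α = 5.045131
CR = (15.339527 + 8.648663 − 47.628000·sin 19.24800°)/5.045131 = 1.642624
contact ratio ≈ 1.6426

1.6426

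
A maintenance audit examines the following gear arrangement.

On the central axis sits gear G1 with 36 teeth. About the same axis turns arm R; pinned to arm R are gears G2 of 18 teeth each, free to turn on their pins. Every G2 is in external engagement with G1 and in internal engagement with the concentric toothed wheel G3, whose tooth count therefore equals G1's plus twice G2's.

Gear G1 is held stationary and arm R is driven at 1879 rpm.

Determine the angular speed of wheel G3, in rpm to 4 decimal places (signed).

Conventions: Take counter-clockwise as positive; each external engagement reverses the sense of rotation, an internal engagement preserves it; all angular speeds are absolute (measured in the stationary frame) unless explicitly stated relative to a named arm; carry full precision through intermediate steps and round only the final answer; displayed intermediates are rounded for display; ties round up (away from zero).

+2818.5000 rpm

topology: planetary set — G1 36T / G2 18T / G3 72T, arm = carrier (Willis)
normalise by the input: solve with ω_arm = 1, then scale by 1879 rpm
ring teeth: 36 + 2·18 = 72
36(ω_sun−ω_arm) = −72(ω_ring−ω_arm),  ω_sun = 0, ω_arm = 1
ω_ring = 1 − (36/72)(0−1) = 3/2
scale: ω_ring = 3/2 × 1879 rpm = +2818.5000 rpm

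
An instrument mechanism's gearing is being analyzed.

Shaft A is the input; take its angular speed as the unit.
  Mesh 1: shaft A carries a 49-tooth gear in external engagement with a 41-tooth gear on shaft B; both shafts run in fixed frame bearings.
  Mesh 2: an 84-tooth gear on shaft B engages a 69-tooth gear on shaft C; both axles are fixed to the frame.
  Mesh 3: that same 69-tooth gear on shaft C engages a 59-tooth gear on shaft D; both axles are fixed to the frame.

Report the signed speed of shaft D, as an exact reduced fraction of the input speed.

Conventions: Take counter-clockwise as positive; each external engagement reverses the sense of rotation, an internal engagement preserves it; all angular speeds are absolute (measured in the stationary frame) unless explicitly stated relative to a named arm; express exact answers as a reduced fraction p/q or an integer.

-4116/2419

3-mesh fixed-axis compound train (all bearings frame-fixed)
mesh 1 [49T→41T]: |ω|/ω_in = 1×49/41 = 49/41, sense flips to −
mesh 2 [84T→69T]: |ω|/ω_in = (49/41)×84/69 = 1372/943, sense flips to +
mesh 3 [69T→59T]: |ω|/ω_in = (1372/943)×69/59 = 4116/2419, sense flips to −
signed output speed (× input speed) = -4116/2419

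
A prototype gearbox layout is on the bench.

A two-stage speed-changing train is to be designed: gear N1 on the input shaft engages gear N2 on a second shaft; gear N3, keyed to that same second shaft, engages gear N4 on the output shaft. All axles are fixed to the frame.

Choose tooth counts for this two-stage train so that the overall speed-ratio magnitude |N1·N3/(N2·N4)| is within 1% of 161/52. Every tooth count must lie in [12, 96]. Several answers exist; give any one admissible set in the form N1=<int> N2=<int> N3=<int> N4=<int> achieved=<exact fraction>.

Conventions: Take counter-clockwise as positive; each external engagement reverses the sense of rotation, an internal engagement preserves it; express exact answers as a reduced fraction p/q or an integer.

N1=21 N2=12 N3=23 N4=13 achieved=161/52

2-stage fixed-axis compound train for ratio 161/52
target = 161/52 in lowest terms: an exact hit needs N1·N3 = k·161 and N2·N4 = k·52 for one integer k, every count in [12, 96]; additionally prefer no 1:1 stage (N1 ≠ N2, N3 ≠ N4)
k = 1…2: no 1:1-free in-range split of k·161 and k·52 into factor pairs; take k = 3
k = 3: N1·N3 = 483 = 21·23, N2·N4 = 156 = 12·13
achieved = 21·23/(12·13) = 161/52; |achieved − target| = 0 ≤ 161/5200 ✓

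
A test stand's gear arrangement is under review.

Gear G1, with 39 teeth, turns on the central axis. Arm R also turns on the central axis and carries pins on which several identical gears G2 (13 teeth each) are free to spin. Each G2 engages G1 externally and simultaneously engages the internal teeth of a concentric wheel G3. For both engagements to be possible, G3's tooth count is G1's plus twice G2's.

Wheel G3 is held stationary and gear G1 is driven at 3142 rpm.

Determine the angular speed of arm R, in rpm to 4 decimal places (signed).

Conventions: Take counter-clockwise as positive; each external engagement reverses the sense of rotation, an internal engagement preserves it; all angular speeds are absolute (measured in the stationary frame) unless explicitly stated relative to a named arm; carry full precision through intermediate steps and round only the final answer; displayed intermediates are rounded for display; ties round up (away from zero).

+1178.2500 rpm

class = planetary set [G3 = 39+2·13 = 65; Willis about the carrier]
normalise by the input: solve with ω_sun = 1, then scale by 3142 rpm
ring teeth: 39 + 2·13 = 65
39(ω_sun−ω_arm) = −65(ω_ring−ω_arm),  ω_ring = 0, ω_sun = 1
39(1−ω_arm) = −65(0−ω_arm)  ⇒  104·ω_arm = 39  ⇒  ω_arm = 3/8
scale: ω_arm = 3/8 × 3142 rpm = +1178.2500 rpm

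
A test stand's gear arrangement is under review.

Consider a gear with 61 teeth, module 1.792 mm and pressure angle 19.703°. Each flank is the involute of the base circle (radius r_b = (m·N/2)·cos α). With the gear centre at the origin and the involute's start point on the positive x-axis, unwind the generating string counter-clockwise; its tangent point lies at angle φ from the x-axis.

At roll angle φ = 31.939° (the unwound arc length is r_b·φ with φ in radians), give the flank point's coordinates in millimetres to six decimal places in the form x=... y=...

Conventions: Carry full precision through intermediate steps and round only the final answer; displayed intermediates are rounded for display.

x=58.840347 y=2.879755

single-mesh involute tooth geometry (61T wheel at module 1.792)
pitch radius r_p = m·N/2 = 1.792·61/2 = 54.656000
base radius r_b = r_p·cos α = 54.656000·cos 19.703° = 51.456049
roll angle φ = 31.939° = 0.55744071 rad
x = r_b·(cos φ + φ·sin φ) = 58.840347
y = r_b·(sin φ − φ·cos φ) = 2.879755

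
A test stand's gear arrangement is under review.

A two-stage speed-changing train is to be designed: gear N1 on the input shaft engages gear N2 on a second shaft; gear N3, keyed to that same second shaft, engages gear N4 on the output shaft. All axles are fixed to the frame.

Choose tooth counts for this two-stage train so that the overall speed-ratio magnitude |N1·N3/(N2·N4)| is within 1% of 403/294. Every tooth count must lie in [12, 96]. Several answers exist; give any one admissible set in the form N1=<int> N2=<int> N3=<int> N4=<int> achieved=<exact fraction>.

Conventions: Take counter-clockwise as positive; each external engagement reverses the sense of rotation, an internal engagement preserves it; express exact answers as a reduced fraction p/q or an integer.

design class (target 403/294): fixed-axis compound train
target = 403/294 in lowest terms: an exact hit needs N1·N3 = k·403 and N2·N4 = k·294 for one integer k, every count in [12, 96]; additionally prefer no 1:1 stage (N1 ≠ N2, N3 ≠ N4)
k = 1: N1·N3 = 403 = 13·31, N2·N4 = 294 = 14·21
achieved = 13·31/(14·21) = 403/294; |achieved − target| = 0 ≤ 403/29400 ✓

N1=13 N2=14 N3=31 N4=21 achieved=403/294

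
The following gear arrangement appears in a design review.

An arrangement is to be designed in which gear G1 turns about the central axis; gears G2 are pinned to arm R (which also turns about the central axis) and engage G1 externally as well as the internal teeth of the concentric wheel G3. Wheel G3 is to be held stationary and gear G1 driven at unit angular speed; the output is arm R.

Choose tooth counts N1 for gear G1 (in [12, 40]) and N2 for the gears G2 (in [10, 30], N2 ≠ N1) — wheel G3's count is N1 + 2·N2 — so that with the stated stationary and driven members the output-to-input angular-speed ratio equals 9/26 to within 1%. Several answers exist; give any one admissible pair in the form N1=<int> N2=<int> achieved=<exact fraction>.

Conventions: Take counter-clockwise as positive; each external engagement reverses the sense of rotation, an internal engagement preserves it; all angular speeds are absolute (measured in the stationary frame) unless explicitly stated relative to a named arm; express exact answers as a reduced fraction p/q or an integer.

N1=27 N2=12 achieved=9/26

class = planetary set [ratio 9/26 wanted; Willis about the carrier]
Willis with ω_ring = 0: ω_arm/ω_sun = N1/(N1+N3); set equal to 9/26  ⇒  N3/N1 = 1/(9/26) − 1 = 17/9
N3 = N1 + 2·N2  ⇒  N2/N1 = (N3/N1 − 1)/2 = (17/9 − 1)/2 = 4/9
smallest multiple with N1 ≥ 12 and N2 ≥ 10: k = 3  ⇒  N1 = 3·9 = 27, N2 = 3·4 = 12 (N1 ≤ 40, N2 ≤ 30, N2 ≠ N1 ✓), N3 = 27 + 2·12 = 51
check: N1/(N1+N3) with N1 = 27, N3 = 51 gives 9/26; |achieved − target| = 0 ≤ 9/2600 ✓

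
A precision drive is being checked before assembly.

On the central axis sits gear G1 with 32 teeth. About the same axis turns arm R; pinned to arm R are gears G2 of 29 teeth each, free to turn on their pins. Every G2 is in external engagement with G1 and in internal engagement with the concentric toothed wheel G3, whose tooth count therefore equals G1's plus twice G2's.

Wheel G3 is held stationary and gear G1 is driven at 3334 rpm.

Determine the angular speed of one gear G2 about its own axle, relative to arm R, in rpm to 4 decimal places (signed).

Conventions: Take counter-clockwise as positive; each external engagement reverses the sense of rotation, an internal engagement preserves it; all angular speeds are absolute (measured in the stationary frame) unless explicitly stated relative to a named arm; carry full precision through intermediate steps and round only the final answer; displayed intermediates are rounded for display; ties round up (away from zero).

planetary set (32T centre, 29T on arm, 90T internal) — Willis relation
normalise by the input: solve with ω_sun = 1, then scale by 3334 rpm
ring teeth: 32 + 2·29 = 90
32(ω_sun−ω_arm) = −90(ω_ring−ω_arm),  ω_ring = 0, ω_sun = 1
32(1−ω_arm) = −90(0−ω_arm)  ⇒  122·ω_arm = 32  ⇒  ω_arm = 16/61
sun–planet mesh: 32·(1−16/61) = −29·(ω_p−ω_arm)  ⇒  ω_p−ω_arm = -1440/1769
scale: ω_p−ω_arm = -1440/1769 × 3334 rpm = -2713.9401 rpm

-2713.9401 rpm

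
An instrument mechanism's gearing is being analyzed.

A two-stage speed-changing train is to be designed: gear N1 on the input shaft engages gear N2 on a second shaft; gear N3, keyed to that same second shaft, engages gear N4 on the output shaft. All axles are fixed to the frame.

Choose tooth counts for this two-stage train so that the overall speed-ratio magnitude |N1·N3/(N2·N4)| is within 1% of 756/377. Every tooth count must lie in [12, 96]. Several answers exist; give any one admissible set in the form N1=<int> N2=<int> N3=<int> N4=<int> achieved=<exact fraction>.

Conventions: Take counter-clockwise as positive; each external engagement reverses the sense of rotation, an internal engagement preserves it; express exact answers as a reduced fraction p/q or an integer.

N1=12 N2=13 N3=63 N4=29 achieved=756/377

design class (target 756/377): fixed-axis compound train
target = 756/377 in lowest terms: an exact hit needs N1·N3 = k·756 and N2·N4 = k·377 for one integer k, every count in [12, 96]; additionally prefer no 1:1 stage (N1 ≠ N2, N3 ≠ N4)
k = 1: N1·N3 = 756 = 12·63, N2·N4 = 377 = 13·29
achieved = 12·63/(13·29) = 756/377; |achieved − target| = 0 ≤ 189/9425 ✓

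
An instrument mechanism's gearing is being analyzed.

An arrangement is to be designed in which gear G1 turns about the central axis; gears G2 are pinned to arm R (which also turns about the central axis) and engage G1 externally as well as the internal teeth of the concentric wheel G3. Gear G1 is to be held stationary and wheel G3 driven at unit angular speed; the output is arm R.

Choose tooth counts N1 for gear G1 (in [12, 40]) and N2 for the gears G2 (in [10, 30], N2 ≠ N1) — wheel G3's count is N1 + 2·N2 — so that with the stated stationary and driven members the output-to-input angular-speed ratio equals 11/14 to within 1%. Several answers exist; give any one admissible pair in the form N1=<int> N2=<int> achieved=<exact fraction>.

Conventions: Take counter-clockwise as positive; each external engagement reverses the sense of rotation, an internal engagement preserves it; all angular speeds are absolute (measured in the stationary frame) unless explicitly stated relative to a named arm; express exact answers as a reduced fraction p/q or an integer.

N1=12 N2=16 achieved=11/14

topology: planetary set — design target 11/14, arm = carrier (Willis)
Willis with ω_sun = 0: ω_arm/ω_ring = N3/(N1+N3); set equal to 11/14  ⇒  N3/N1 = (11/14)/(1 − 11/14) = 11/3
N3 = N1 + 2·N2  ⇒  N2/N1 = (N3/N1 − 1)/2 = (11/3 − 1)/2 = 4/3
smallest multiple with N1 ≥ 12 and N2 ≥ 10: k = 4  ⇒  N1 = 4·3 = 12, N2 = 4·4 = 16 (N1 ≤ 40, N2 ≤ 30, N2 ≠ N1 ✓), N3 = 12 + 2·16 = 44
check: N3/(N1+N3) with N1 = 12, N3 = 44 gives 11/14; |achieved − target| = 0 ≤ 11/1400 ✓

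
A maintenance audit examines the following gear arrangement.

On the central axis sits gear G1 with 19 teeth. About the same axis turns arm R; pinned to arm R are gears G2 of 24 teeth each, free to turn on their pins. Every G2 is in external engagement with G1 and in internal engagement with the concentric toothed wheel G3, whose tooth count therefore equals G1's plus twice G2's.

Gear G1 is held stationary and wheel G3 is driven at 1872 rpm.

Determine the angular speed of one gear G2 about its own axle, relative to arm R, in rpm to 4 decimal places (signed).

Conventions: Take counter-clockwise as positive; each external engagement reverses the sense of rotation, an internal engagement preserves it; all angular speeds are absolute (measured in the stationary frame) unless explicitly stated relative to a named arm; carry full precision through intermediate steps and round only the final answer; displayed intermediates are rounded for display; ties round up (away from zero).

recognized (axles ride arm R): planetary set, 19/24/67 teeth
normalise by the input: solve with ω_ring = 1, then scale by 1872 rpm
ring teeth: 19 + 2·24 = 67
19(ω_sun−ω_arm) = −67(ω_ring−ω_arm),  ω_sun = 0, ω_ring = 1
19(0−ω_arm) = −67(1−ω_arm)  ⇒  86·ω_arm = 67  ⇒  ω_arm = 67/86
sun–planet mesh: 19·(0−67/86) = −24·(ω_p−ω_arm)  ⇒  ω_p−ω_arm = 1273/2064
scale: ω_p−ω_arm = 1273/2064 × 1872 rpm = +1154.5814 rpm

+1154.5814 rpm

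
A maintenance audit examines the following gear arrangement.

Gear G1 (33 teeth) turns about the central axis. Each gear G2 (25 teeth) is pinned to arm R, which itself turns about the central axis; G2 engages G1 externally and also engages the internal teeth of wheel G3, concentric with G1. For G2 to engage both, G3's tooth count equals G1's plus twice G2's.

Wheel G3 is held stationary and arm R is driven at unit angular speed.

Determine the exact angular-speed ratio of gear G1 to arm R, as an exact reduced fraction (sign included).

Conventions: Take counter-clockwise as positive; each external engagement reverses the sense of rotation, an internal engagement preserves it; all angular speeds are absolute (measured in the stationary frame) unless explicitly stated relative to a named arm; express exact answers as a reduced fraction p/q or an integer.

recognized (axles ride arm R): planetary set, 33/25/83 teeth
ring teeth: 33 + 2·25 = 83
33(ω_sun−ω_arm) = −83(ω_ring−ω_arm),  ω_ring = 0, ω_arm = 1
ω_sun = 1 − (83/33)(0−1) = 116/33
ω_out/ω_in = 116/33

116/33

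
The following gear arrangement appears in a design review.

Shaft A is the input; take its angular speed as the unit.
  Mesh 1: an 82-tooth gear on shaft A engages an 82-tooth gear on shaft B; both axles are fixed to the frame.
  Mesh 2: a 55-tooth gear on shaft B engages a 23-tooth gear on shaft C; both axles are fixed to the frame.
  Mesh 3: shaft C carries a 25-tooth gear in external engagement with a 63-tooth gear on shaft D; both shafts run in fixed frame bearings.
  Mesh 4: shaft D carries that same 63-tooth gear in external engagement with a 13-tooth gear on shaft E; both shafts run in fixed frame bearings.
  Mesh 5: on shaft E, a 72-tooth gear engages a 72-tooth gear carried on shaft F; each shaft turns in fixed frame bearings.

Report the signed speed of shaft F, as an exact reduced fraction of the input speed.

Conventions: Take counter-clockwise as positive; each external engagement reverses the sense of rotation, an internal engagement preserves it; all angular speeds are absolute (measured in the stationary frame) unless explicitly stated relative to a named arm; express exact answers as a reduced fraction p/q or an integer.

5-mesh fixed-axis compound train (all bearings frame-fixed)
mesh 1 [82T→82T]: |ω|/ω_in = 1×82/82 = 1, sense flips to −
mesh 2 [55T→23T]: |ω|/ω_in = 1×55/23 = 55/23, sense flips to +
mesh 3 [25T→63T]: |ω|/ω_in = (55/23)×25/63 = 1375/1449, sense flips to −
mesh 4 [63T→13T]: |ω|/ω_in = (1375/1449)×63/13 = 1375/299, sense flips to +
mesh 5 [72T→72T]: |ω|/ω_in = (1375/299)×72/72 = 1375/299, sense flips to −
signed output speed (× input speed) = -1375/299

-1375/299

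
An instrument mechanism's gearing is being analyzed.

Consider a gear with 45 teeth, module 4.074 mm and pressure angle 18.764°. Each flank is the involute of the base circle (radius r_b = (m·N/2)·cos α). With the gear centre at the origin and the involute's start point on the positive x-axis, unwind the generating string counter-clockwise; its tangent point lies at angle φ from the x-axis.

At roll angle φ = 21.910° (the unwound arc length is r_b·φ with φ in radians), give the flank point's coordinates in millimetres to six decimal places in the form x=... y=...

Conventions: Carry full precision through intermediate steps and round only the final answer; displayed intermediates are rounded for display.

topology: single-mesh involute geometry — m = 4.074, N = 45
pitch radius r_p = m·N/2 = 4.074·45/2 = 91.665000
base radius r_b = r_p·cos α = 91.665000·cos 18.764° = 86.793148
roll angle φ = 21.910° = 0.38240164 rad
x = r_b·(cos φ + φ·sin φ) = 92.908958
y = r_b·(sin φ − φ·cos φ) = 1.594261

x=92.908958 y=1.594261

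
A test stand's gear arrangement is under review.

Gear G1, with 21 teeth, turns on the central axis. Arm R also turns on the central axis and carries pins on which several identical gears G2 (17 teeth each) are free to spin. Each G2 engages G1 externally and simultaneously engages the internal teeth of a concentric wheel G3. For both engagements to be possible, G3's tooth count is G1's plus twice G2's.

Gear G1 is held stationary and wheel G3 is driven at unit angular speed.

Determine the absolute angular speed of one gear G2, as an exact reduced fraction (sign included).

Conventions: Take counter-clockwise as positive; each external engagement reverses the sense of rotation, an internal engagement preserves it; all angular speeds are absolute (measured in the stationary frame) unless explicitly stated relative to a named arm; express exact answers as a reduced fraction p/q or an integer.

55/34

planetary set (21T centre, 17T on arm, 55T internal) — Willis relation
ring teeth: 21 + 2·17 = 55
21(ω_sun−ω_arm) = −55(ω_ring−ω_arm),  ω_sun = 0, ω_ring = 1
21(0−ω_arm) = −55(1−ω_arm)  ⇒  76·ω_arm = 55  ⇒  ω_arm = 55/76
sun–planet mesh: 21·(0−55/76) = −17·(ω_p−ω_arm)  ⇒  ω_p−ω_arm = 1155/1292
ω_p = 55/76 + 1155/1292 = 55/34
exact speed ratio = 55/34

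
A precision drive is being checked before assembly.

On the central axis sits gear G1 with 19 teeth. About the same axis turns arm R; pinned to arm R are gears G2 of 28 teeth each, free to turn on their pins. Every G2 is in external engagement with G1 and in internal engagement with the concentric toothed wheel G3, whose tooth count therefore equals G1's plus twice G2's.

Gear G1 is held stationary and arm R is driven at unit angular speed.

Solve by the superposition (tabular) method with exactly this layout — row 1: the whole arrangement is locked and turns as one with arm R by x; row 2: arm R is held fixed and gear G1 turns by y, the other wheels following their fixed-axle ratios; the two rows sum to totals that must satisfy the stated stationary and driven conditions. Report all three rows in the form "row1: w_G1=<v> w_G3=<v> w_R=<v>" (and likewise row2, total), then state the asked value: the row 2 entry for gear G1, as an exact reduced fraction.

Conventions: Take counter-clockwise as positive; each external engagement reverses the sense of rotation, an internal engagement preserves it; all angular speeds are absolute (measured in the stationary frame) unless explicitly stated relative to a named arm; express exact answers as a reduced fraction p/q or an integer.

row1: w_G1=1 w_G3=1 w_R=1
row2: w_G1=-1 w_G3=19/75 w_R=0
total: w_G1=0 w_G3=94/75 w_R=1
asked value: -1

planetary set (19T centre, 28T on arm, 75T internal) — Willis relation
superposition row 1 [locked train]: every member turns x
row 2 — arm fixed, fixed-axis ratios: sun y, ring −(19/75)·y, arm 0
boundary: total ω_sun = x + y = 0 and total ω_arm = x = 1  ⇒  y = -1, x = 1
row 2 ring = −(19/75)·(-1) = 19/75
totals (row 1 + row 2): sun 1 + (-1) = 0, ring 1 + 19/75 = 94/75, arm 1 + 0 = 1
asked cell (row2, sun) = -1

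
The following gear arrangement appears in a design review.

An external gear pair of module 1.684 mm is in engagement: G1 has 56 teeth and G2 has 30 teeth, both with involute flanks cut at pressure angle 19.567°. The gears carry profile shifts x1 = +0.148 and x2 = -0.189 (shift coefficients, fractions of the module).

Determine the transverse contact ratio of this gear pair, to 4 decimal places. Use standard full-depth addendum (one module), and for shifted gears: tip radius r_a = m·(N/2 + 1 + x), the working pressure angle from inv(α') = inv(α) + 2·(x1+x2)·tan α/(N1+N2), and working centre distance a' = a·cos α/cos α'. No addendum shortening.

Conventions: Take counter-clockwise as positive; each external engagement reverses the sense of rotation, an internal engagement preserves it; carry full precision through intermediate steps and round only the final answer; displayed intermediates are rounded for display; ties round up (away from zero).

1.7568

class = single-mesh tooth geometry [involute pair 56T × 30T, m = 1.684]
base radii: r_b1 = 44.428996, r_b2 = 23.801248
tip radii: r_a1 = 49.085232, r_a2 = 26.625724
inv(α') = inv(19.567°) + 2·(+0.148-0.189)·tan α/(56+30) = 0.01358765  ⇒  α' = 19.41197°
a' = a·cos α / cos α' = 72.4120·cos 19.567°/cos 19.41197° = 72.342693
action lengths: √(r_a1²−r_b1²) = 20.866824, √(r_a2²−r_b2²) = 11.934395
base pitch p_b = π·m·cos α = 4.984922
CR = (20.866824 + 11.934395 − 72.342693·sin 19.41197°)/4.984922 = 1.756804
contact ratio ≈ 1.7568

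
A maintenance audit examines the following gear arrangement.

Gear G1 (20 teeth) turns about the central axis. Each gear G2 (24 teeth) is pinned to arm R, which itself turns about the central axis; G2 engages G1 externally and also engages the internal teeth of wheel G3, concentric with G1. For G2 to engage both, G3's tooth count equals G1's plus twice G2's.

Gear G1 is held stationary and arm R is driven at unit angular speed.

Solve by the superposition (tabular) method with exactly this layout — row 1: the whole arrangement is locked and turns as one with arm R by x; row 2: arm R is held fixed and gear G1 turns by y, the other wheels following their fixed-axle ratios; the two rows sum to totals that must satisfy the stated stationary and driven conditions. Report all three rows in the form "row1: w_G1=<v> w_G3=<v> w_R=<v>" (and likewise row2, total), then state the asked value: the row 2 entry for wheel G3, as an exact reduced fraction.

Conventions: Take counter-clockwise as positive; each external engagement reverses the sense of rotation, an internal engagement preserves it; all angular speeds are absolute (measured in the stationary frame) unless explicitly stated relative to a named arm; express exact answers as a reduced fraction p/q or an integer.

row1: w_G1=1 w_G3=1 w_R=1
row2: w_G1=-1 w_G3=5/17 w_R=0
total: w_G1=0 w_G3=22/17 w_R=1
asked value: 5/17

topology: planetary set — G1 20T / G2 24T / G3 68T, arm = carrier (Willis)
row 1 (train locked, turned with arm): all members turn x
row 2 — arm fixed, fixed-axis ratios: sun y, ring −(20/68)·y, arm 0
boundary: total ω_sun = x + y = 0 and total ω_arm = x = 1  ⇒  y = -1, x = 1
row 2 ring = −(20/68)·(-1) = 5/17
totals (row 1 + row 2): sun 1 + (-1) = 0, ring 1 + 5/17 = 22/17, arm 1 + 0 = 1
asked cell (row2, ring) = 5/17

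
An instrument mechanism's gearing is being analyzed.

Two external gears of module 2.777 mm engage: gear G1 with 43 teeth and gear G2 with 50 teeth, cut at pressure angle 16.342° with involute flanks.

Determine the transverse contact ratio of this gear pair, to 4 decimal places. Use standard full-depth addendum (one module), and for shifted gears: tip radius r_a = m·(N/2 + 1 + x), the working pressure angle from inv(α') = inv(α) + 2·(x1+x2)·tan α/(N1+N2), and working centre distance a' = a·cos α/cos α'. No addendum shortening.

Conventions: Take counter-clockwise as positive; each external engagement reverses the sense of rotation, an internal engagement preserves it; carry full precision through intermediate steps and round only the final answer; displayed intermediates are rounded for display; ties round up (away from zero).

1.9630

topology: single-mesh involute geometry — m = 2.777, 43T/50T pair
base radii: r_b1 = 57.293356, r_b2 = 66.620181
tip radii: r_a1 = 62.482500, r_a2 = 72.202000
no profile shift: α' = α, a' = a
action lengths: √(r_a1²−r_b1²) = 24.930588, √(r_a2²−r_b2²) = 27.836672
base pitch p_b = π·m·cos α = 8.371739
CR = (24.930588 + 27.836672 − 129.130500·sin 16.34200°)/8.371739 = 1.963007
contact ratio ≈ 1.9630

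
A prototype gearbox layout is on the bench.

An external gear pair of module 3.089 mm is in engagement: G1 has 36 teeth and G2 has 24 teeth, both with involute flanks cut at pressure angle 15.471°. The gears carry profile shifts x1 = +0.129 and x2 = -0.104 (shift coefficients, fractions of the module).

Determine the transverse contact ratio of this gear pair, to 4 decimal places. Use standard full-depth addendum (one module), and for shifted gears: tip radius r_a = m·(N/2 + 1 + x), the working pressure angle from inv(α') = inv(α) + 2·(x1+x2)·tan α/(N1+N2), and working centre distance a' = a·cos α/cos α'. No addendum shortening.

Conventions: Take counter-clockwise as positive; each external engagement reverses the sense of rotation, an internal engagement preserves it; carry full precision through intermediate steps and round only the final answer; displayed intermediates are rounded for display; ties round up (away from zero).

topology: single-mesh involute geometry — m = 3.089, 36T/24T pair
base radii: r_b1 = 53.587294, r_b2 = 35.724863
tip radii: r_a1 = 59.089481, r_a2 = 39.835744
inv(α') = inv(15.471°) + 2·(+0.129-0.104)·tan α/(36+24) = 0.00699031  ⇒  α' = 15.64152°
a' = a·cos α / cos α' = 92.6700·cos 15.471°/cos 15.64152° = 92.746811
action lengths: √(r_a1²−r_b1²) = 24.899170, √(r_a2²−r_b2²) = 17.624434
base pitch p_b = π·m·cos α = 9.352747
CR = (24.899170 + 17.624434 − 92.746811·sin 15.64152°)/9.352747 = 1.872970
contact ratio ≈ 1.8730

1.8730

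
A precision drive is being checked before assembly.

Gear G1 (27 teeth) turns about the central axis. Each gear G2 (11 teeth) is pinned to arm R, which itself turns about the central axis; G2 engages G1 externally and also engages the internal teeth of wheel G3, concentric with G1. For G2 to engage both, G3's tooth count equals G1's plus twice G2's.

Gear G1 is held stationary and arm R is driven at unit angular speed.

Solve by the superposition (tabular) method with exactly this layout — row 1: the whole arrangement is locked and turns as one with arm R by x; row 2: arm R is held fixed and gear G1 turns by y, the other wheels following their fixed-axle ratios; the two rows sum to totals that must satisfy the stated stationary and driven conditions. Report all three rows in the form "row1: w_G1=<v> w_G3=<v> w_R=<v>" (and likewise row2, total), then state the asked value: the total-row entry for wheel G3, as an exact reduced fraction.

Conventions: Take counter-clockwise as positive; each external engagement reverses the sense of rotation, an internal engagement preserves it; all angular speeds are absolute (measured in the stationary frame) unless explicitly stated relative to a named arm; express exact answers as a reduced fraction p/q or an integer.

class = planetary set [G3 = 27+2·11 = 49; Willis about the carrier]
row 1 — lock + rotate with arm: ω_sun = ω_ring = ω_arm = x
row 2 (arm held, sun turns y): ω_ring = −(27/49)·y, ω_arm = 0
boundary: total ω_sun = x + y = 0 and total ω_arm = x = 1  ⇒  y = -1, x = 1
row 2 ring = −(27/49)·(-1) = 27/49
totals (row 1 + row 2): sun 1 + (-1) = 0, ring 1 + 27/49 = 76/49, arm 1 + 0 = 1
asked cell (total, ring) = 76/49

row1: w_G1=1 w_G3=1 w_R=1
row2: w_G1=-1 w_G3=27/49 w_R=0
total: w_G1=0 w_G3=76/49 w_R=1
asked value: 76/49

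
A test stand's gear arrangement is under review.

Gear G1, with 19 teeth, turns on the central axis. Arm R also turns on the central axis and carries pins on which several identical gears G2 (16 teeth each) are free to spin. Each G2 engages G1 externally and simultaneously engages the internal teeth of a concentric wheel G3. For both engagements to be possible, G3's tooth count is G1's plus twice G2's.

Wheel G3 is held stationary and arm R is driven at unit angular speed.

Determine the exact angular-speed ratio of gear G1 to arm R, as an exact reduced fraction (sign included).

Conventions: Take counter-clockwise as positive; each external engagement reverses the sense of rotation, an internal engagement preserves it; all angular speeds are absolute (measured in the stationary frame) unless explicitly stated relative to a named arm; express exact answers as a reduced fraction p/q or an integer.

planetary set (19T centre, 16T on arm, 51T internal) — Willis relation
ring teeth: 19 + 2·16 = 51
19(ω_sun−ω_arm) = −51(ω_ring−ω_arm),  ω_ring = 0, ω_arm = 1
ω_sun = 1 − (51/19)(0−1) = 70/19
ω_out/ω_in = 70/19

70/19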